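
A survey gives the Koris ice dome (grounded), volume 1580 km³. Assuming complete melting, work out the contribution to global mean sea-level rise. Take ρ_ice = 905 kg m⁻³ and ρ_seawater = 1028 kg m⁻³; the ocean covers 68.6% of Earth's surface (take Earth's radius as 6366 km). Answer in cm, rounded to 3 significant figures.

Koris: 1580 km³ × (905/1028) = 1391 km³ of water.
Spread over 3.49×10^14 m² of ocean, Δh = 1.391×10^12 / 3.49×10^14 = 3.98×10^-3 m = 0.398 cm.

≈ 0.398 cm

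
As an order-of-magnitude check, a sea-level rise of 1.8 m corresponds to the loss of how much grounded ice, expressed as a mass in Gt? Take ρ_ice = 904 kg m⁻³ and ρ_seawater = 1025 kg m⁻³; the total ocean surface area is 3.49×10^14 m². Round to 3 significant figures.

Required water volume = Δh × A = 1.8 m × 3.49×10^14 m² = 6.282×10^14 m³.
ρ_w = 1025 kg m⁻³, so the mass of water = 6.282×10^14 m³ × 1025 kg m⁻³ = 6.439×10^17 kg = 6.44×10^5 Gt (and the same mass of ice, by conservation).

≈ 6.44×10^5 Gt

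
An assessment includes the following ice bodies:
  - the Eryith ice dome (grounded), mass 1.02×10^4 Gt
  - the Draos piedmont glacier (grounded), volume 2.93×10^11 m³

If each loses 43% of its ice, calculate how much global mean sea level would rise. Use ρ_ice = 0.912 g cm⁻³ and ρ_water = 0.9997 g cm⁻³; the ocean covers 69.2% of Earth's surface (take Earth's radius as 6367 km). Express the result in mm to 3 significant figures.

≈ 12.8 mm

Eryith: 0.43 × 1.02×10^4 Gt = 4.386×10^15 kg; dividing by ρ_w = 0.9997 g cm⁻³ = 999.7 kg m⁻³ gives 4.387×10^12 m³ of water.
Draos: 0.43 × 2.93×10^11 m³ × (912/999.7) = 1.149×10^11 m³ of water.
Total added water ≈ 4.502×10^12 m³ over 3.53×10^14 m² → Δh = 0.0128 m = 12.8 mm.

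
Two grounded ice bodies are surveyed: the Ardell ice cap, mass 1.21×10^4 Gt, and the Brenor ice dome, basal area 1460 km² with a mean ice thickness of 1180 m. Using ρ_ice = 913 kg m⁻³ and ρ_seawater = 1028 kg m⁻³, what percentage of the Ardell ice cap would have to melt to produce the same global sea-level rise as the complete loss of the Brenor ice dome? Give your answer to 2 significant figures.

Equal sea-level rise means equal mass of meltwater, i.e. equal mass of ice lost.
Ice mass of Brenor: 1.573×10^15 kg; ice mass of Ardell: 1.210×10^16 kg.
Fraction required = 1.573×10^15 / 1.210×10^16 = 0.130 → 13 %.

≈ 13 %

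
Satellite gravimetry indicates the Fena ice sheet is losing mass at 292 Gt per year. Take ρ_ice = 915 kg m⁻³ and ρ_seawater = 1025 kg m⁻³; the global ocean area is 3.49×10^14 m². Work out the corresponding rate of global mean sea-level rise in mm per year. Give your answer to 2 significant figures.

≈ 0.82 mm/yr

ρ_w = 1025 kg m⁻³. Annual water volume added = 292 Gt / ρ_w = 2.920×10^14 kg / 1025 kg m⁻³ = 2.849×10^11 m³.
Δh per year = 2.849×10^11 / 3.49×10^14 = 8.16×10^-4 m = 0.82 mm.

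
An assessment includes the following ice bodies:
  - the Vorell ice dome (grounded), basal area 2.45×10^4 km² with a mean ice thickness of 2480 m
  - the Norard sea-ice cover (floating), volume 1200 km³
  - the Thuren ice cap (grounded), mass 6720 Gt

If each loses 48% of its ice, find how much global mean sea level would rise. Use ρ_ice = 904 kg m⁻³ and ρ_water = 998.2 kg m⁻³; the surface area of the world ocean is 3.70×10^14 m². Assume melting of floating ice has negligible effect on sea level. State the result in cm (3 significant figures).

≈ 8.01 cm

Vorell: ice volume = 2.45×10^4 km² × 2480 m = 6.076×10^4 km³; 0.48 × 6.076×10^4 × (904/998.2) = 2.641×10^4 km³ of water.
The Norard sea-ice cover is floating and already displaces its own weight of water, so its melt adds essentially nothing to sea level.
Thuren: 0.48 × 6720 Gt = 3.226×10^15 kg; dividing by ρ_w = 998.2 kg m⁻³ gives 3.231×10^12 m³ of water.
Total added water ≈ 2.964×10^13 m³ over 3.70×10^14 m² → Δh = 0.0801 m = 8.01 cm.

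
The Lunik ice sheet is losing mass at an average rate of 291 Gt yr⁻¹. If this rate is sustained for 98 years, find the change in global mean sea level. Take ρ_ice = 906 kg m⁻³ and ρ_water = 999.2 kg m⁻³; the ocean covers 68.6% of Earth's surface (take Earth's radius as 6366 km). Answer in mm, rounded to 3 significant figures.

Total mass lost = 291 Gt/yr × 98 yr = 2.852×10^4 Gt = 2.852×10^16 kg.
ρ_w = 999.2 kg m⁻³, so water volume = 2.852×10^16 / 999.2 = 2.854×10^13 m³.
Δh = 2.854×10^13 / 3.49×10^14 = 0.0817 m = 81.7 mm.

≈ 81.7 mm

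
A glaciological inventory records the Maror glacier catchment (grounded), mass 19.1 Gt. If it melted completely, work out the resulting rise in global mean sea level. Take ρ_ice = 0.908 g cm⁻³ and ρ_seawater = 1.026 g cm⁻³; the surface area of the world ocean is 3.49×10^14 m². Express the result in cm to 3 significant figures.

Maror: 19.1 Gt = 1.910×10^13 kg; dividing by ρ_w = 1.026 g cm⁻³ = 1026 kg m⁻³ gives 1.862×10^10 m³ of water.
Spread over 3.49×10^14 m² of ocean, Δh = 1.862×10^10 / 3.49×10^14 = 5.33×10^-5 m = 5.33×10^-3 cm.

≈ 5.33×10^-3 cm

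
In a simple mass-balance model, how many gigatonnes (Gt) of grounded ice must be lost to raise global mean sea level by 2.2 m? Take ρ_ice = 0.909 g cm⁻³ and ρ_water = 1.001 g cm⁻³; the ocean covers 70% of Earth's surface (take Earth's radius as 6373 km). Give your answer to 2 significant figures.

≈ 7.9×10^5 Gt

Required water volume = Δh × A = 2.2 m × 3.57×10^14 m² = 7.860×10^14 m³.
ρ_w = 1.001 g cm⁻³ = 1001 kg m⁻³, so the mass of water = 7.860×10^14 m³ × 1001 kg m⁻³ = 7.868×10^17 kg = 7.9×10^5 Gt (and the same mass of ice, by conservation).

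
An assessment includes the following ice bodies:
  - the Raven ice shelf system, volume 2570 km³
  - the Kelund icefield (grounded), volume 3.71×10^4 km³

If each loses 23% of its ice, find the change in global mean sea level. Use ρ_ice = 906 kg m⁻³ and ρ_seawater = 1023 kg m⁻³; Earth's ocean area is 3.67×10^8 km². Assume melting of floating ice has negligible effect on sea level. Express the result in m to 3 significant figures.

The Raven ice shelf system is floating and already displaces its own weight of water, so its melt adds essentially nothing to sea level.
Kelund: 0.23 × 3.71×10^4 km³ × (906/1023) = 7557 km³ of water.
Total added water ≈ 7.557×10^12 m³ over 3.67×10^14 m² → Δh = 0.0206 m.

≈ 0.0206 m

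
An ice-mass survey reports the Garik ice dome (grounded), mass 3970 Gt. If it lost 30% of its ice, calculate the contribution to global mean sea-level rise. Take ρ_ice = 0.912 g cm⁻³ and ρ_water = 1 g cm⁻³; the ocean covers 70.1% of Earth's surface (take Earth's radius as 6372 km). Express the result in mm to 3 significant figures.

Garik: 0.3 × 3970 Gt = 1.191×10^15 kg; dividing by ρ_w = 1 g cm⁻³ = 1000 kg m⁻³ gives 1.191×10^12 m³ of water.
Spread over 3.58×10^14 m² of ocean, Δh = 1.191×10^12 / 3.58×10^14 = 3.33×10^-3 m = 3.33 mm.

≈ 3.33 mm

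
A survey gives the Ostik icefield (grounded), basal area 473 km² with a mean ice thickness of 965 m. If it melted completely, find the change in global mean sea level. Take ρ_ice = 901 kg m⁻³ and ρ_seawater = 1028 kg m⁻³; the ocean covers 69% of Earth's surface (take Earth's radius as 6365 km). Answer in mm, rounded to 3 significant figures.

Ostik: ice volume = 473 km² × 965 m = 456.4 km³; 456.4 × (901/1028) = 400.1 km³ of water.
Spread over 3.51×10^14 m² of ocean, Δh = 4.001×10^11 / 3.51×10^14 = 1.14×10^-3 m = 1.14 mm.

≈ 1.14 mm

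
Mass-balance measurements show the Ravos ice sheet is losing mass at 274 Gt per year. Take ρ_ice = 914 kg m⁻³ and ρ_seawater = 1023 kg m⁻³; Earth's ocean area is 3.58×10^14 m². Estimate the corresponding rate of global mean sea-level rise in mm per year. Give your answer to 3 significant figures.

≈ 0.748 mm/yr

ρ_w = 1023 kg m⁻³. Annual water volume added = 274 Gt / ρ_w = 2.740×10^14 kg / 1023 kg m⁻³ = 2.678×10^11 m³.
Δh per year = 2.678×10^11 / 3.58×10^14 = 7.48×10^-4 m = 0.748 mm.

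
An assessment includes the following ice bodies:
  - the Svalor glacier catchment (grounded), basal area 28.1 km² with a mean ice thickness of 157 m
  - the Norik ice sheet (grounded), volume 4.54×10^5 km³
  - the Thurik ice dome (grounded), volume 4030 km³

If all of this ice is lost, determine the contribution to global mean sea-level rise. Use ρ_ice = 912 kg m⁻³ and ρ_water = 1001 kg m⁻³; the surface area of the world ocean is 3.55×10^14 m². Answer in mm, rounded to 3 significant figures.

Svalor: ice volume = 28.1 km² × 157 m = 4.412 km³; 4.412 × (912/1001) = 4.019 km³ of water.
Norik: 4.54×10^5 km³ × (912/1001) = 4.136×10^5 km³ of water.
Thurik: 4030 km³ × (912/1001) = 3672 km³ of water.
Total added water ≈ 4.173×10^14 m³ over 3.55×10^14 m² → Δh = 1.18 m = 1180 mm.

≈ 1180 mm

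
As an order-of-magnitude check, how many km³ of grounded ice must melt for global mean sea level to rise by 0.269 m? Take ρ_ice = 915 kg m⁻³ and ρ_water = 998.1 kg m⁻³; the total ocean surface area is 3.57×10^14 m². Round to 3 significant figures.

Required water volume = Δh × A = 0.269 m × 3.57×10^14 m² = 9.603×10^13 m³ = 9.603×10^4 km³.
Ice volume = water volume × ρ_w/ρ_ice = 9.603×10^4 × 998.1/915 = 1.05×10^5 km³.

≈ 1.05×10^5 km³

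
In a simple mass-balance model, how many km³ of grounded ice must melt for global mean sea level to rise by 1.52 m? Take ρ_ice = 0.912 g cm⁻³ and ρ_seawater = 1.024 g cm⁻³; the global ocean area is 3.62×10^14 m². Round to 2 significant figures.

Required water volume = Δh × A = 1.52 m × 3.62×10^14 m² = 5.502×10^14 m³ = 5.502×10^5 km³.
Ice volume = water volume × ρ_w/ρ_ice = 5.502×10^5 × 1024/912 = 6.2×10^5 km³.

≈ 6.2×10^5 km³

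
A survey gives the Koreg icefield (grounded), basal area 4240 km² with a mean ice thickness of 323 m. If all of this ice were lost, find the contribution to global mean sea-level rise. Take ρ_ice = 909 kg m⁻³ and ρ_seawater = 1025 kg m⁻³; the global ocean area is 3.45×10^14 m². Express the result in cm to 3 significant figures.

Koreg: ice volume = 4240 km² × 323 m = 1370 km³; 1370 × (909/1025) = 1215 km³ of water.
Spread over 3.45×10^14 m² of ocean, Δh = 1.215×10^12 / 3.45×10^14 = 3.52×10^-3 m = 0.352 cm.

≈ 0.352 cm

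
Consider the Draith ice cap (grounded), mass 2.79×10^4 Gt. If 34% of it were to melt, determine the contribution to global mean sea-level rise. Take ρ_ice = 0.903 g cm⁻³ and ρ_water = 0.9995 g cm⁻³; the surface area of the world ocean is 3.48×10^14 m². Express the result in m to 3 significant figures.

Draith: 0.34 × 2.79×10^4 Gt = 9.486×10^15 kg; dividing by ρ_w = 0.9995 g cm⁻³ = 999.5 kg m⁻³ gives 9.491×10^12 m³ of water.
Spread over 3.48×10^14 m² of ocean, Δh = 9.491×10^12 / 3.48×10^14 = 0.0273 m.

≈ 0.0273 m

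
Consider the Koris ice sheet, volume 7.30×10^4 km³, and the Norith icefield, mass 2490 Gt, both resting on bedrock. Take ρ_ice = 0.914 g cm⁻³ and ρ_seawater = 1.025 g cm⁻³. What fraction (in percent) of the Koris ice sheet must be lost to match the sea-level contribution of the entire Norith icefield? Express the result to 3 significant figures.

≈ 3.73 %

Equal sea-level rise means equal mass of meltwater, i.e. equal mass of ice lost.
Ice mass of Norith: 2.490×10^15 kg; ice mass of Koris: 6.672×10^16 kg.
Fraction required = 2.490×10^15 / 6.672×10^16 = 0.0373 → 3.73 %.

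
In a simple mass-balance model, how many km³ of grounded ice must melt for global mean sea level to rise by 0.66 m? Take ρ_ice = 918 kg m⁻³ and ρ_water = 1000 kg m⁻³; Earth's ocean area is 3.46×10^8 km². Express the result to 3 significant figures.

Required water volume = Δh × A = 0.66 m × 3.46×10^14 m² = 2.284×10^14 m³ = 2.284×10^5 km³.
Ice volume = water volume × ρ_w/ρ_ice = 2.284×10^5 × 1000/918 = 2.49×10^5 km³.

≈ 2.49×10^5 km³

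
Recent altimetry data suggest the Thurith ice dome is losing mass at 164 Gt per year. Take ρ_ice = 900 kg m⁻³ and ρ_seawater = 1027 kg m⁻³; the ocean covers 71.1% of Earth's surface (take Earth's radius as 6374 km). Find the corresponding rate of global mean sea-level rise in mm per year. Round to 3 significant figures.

ρ_w = 1027 kg m⁻³. Annual water volume added = 164 Gt / ρ_w = 1.640×10^14 kg / 1027 kg m⁻³ = 1.597×10^11 m³.
Δh per year = 1.597×10^11 / 3.63×10^14 = 4.40×10^-4 m = 0.440 mm.

≈ 0.440 mm/yr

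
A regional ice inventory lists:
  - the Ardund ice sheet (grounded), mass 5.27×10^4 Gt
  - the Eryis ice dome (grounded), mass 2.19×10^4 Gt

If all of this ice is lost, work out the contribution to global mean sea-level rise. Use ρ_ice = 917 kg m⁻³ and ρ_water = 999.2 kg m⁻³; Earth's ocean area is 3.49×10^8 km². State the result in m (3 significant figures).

≈ 0.214 m

Ardund: 5.27×10^4 Gt = 5.270×10^16 kg; dividing by ρ_w = 999.2 kg m⁻³ gives 5.274×10^13 m³ of water.
Eryis: 2.19×10^4 Gt = 2.190×10^16 kg; dividing by ρ_w = 999.2 kg m⁻³ gives 2.192×10^13 m³ of water.
Total added water ≈ 7.466×10^13 m³ over 3.49×10^14 m² → Δh = 0.214 m.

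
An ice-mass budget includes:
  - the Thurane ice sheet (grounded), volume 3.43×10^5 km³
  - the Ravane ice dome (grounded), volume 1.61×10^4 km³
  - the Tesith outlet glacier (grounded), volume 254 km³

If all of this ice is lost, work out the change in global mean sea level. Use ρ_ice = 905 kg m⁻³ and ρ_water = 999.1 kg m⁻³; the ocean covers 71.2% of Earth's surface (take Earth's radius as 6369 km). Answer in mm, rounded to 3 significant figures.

Thurane: 3.43×10^5 km³ × (905/999.1) = 3.107×10^5 km³ of water.
Ravane: 1.61×10^4 km³ × (905/999.1) = 1.458×10^4 km³ of water.
Tesith: 254 km³ × (905/999.1) = 230.1 km³ of water.
Total added water ≈ 3.255×10^14 m³ over 3.63×10^14 m² → Δh = 0.897 m = 897 mm.

≈ 897 mm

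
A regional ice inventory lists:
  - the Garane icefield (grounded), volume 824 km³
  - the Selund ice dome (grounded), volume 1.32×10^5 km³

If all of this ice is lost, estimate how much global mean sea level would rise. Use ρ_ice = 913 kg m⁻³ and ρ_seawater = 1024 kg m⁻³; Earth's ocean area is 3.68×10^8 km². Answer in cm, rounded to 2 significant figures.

≈ 32 cm

Garane: 824 km³ × (913/1024) = 734.7 km³ of water.
Selund: 1.32×10^5 km³ × (913/1024) = 1.177×10^5 km³ of water.
Total added water ≈ 1.184×10^14 m³ over 3.68×10^14 m² → Δh = 0.322 m = 32 cm.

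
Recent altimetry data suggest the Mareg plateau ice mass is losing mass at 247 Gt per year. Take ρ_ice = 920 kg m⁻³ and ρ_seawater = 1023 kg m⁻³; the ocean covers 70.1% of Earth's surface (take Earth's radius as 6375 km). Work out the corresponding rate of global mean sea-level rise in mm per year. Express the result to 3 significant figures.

ρ_w = 1023 kg m⁻³. Annual water volume added = 247 Gt / ρ_w = 2.470×10^14 kg / 1023 kg m⁻³ = 2.414×10^11 m³.
Δh per year = 2.414×10^11 / 3.58×10^14 = 6.74×10^-4 m = 0.674 mm.

≈ 0.674 mm/yr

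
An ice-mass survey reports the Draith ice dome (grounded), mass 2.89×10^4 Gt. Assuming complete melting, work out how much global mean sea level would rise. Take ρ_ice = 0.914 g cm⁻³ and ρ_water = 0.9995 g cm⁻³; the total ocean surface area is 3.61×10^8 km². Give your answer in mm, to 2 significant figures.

Draith: 2.89×10^4 Gt = 2.890×10^16 kg; dividing by ρ_w = 0.9995 g cm⁻³ = 999.5 kg m⁻³ gives 2.891×10^13 m³ of water.
Spread over 3.61×10^14 m² of ocean, Δh = 2.891×10^13 / 3.61×10^14 = 0.0801 m = 80 mm.

≈ 80 mm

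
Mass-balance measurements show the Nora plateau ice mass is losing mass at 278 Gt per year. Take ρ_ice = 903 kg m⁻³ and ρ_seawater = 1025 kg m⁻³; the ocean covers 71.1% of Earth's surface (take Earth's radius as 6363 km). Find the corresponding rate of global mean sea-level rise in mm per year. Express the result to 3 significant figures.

ρ_w = 1025 kg m⁻³. Annual water volume added = 278 Gt / ρ_w = 2.780×10^14 kg / 1025 kg m⁻³ = 2.712×10^11 m³.
Δh per year = 2.712×10^11 / 3.62×10^14 = 7.50×10^-4 m = 0.750 mm.

≈ 0.750 mm/yr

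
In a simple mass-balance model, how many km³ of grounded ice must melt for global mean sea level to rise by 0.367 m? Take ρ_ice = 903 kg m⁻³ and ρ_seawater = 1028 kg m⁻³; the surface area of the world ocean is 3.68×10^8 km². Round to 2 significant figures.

≈ 1.5×10^5 km³

Required water volume = Δh × A = 0.367 m × 3.68×10^14 m² = 1.351×10^14 m³ = 1.351×10^5 km³.
Ice volume = water volume × ρ_w/ρ_ice = 1.351×10^5 × 1028/903 = 1.5×10^5 km³.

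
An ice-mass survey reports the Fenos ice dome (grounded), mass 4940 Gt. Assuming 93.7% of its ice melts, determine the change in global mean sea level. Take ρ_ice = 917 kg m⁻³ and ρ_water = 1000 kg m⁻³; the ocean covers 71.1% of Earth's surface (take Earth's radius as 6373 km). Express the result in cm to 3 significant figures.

≈ 1.28 cm

Fenos: 0.937 × 4940 Gt = 4.629×10^15 kg; dividing by ρ_w = 1000 kg m⁻³ gives 4.629×10^12 m³ of water.
Spread over 3.63×10^14 m² of ocean, Δh = 4.629×10^12 / 3.63×10^14 = 0.0128 m = 1.28 cm.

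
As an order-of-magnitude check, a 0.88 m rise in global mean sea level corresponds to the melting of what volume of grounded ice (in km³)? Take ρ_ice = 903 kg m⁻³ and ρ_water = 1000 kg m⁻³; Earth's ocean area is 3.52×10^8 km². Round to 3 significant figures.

Required water volume = Δh × A = 0.88 m × 3.52×10^14 m² = 3.098×10^14 m³ = 3.098×10^5 km³.
Ice volume = water volume × ρ_w/ρ_ice = 3.098×10^5 × 1000/903 = 3.43×10^5 km³.

≈ 3.43×10^5 km³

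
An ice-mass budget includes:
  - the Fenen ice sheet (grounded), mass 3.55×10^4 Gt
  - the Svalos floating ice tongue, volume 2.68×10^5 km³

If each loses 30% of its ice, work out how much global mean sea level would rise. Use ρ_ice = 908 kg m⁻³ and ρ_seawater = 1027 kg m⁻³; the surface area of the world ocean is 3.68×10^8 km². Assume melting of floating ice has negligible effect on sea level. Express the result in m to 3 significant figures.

Fenen: 0.3 × 3.55×10^4 Gt = 1.065×10^16 kg; dividing by ρ_w = 1027 kg m⁻³ gives 1.037×10^13 m³ of water.
The Svalos floating ice tongue is floating and already displaces its own weight of water, so its melt adds essentially nothing to sea level.
Total added water ≈ 1.037×10^13 m³ over 3.68×10^14 m² → Δh = 0.0282 m.

≈ 0.0282 m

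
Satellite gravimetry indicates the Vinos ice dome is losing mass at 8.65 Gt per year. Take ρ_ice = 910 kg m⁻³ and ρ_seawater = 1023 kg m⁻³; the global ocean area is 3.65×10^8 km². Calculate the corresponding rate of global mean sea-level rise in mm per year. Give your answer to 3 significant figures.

ρ_w = 1023 kg m⁻³. Annual water volume added = 8.65 Gt / ρ_w = 8.650×10^12 kg / 1023 kg m⁻³ = 8.456×10^9 m³.
Δh per year = 8.456×10^9 / 3.65×10^14 = 2.32×10^-5 m = 0.0232 mm.

≈ 0.0232 mm/yr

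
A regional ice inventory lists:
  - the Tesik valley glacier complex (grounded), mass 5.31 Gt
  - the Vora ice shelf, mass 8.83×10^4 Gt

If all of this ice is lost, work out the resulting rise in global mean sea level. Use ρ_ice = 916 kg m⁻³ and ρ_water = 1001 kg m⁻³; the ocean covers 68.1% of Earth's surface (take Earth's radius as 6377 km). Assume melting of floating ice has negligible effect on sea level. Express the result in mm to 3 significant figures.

≈ 0.0152 mm

Tesik: 5.31 Gt = 5.310×10^12 kg; dividing by ρ_w = 1001 kg m⁻³ gives 5.305×10^9 m³ of water.
The Vora ice shelf is floating and already displaces its own weight of water, so its melt adds essentially nothing to sea level.
Total added water ≈ 5.305×10^9 m³ over 3.48×10^14 m² → Δh = 1.52×10^-5 m = 0.0152 mm.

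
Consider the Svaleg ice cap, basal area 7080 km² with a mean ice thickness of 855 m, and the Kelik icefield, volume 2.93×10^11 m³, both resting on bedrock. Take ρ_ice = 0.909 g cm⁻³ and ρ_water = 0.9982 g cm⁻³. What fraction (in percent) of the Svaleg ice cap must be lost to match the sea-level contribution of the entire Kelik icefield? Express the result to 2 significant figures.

Equal sea-level rise means equal mass of meltwater, i.e. equal mass of ice lost.
Ice mass of Kelik: 2.663×10^14 kg; ice mass of Svaleg: 5.503×10^15 kg.
Fraction required = 2.663×10^14 / 5.503×10^15 = 0.0484 → 4.8 %.

≈ 4.8 %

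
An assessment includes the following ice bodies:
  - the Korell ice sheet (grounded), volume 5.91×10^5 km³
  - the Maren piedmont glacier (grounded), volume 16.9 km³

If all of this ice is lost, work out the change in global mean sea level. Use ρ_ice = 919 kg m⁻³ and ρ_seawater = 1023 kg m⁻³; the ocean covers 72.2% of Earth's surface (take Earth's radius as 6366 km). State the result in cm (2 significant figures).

Korell: 5.91×10^5 km³ × (919/1023) = 5.309×10^5 km³ of water.
Maren: 16.9 km³ × (919/1023) = 15.18 km³ of water.
Total added water ≈ 5.309×10^14 m³ over 3.68×10^14 m² → Δh = 1.44 m = 140 cm.

≈ 140 cm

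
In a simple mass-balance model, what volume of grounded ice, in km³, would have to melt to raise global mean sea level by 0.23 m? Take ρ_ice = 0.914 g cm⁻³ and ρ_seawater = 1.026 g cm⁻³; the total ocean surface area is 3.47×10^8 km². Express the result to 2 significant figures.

≈ 9.0×10^4 km³

Required water volume = Δh × A = 0.23 m × 3.47×10^14 m² = 7.981×10^13 m³ = 7.981×10^4 km³.
Ice volume = water volume × ρ_w/ρ_ice = 7.981×10^4 × 1026/914 = 9.0×10^4 km³.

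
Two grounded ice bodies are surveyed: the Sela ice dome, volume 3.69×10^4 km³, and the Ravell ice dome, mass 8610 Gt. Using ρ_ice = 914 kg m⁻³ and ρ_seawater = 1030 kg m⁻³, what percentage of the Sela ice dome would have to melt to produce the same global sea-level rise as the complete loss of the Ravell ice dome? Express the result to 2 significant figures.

≈ 26 %

Equal sea-level rise means equal mass of meltwater, i.e. equal mass of ice lost.
Ice mass of Ravell: 8.610×10^15 kg; ice mass of Sela: 3.373×10^16 kg.
Fraction required = 8.610×10^15 / 3.373×10^16 = 0.255 → 26 %.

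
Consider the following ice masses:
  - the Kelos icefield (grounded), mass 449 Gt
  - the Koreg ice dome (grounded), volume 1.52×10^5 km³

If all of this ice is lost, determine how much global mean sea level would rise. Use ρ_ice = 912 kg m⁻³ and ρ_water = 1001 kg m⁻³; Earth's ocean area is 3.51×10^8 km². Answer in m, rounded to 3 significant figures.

≈ 0.396 m

Kelos: 449 Gt = 4.490×10^14 kg; dividing by ρ_w = 1001 kg m⁻³ gives 4.486×10^11 m³ of water.
Koreg: 1.52×10^5 km³ × (912/1001) = 1.385×10^5 km³ of water.
Total added water ≈ 1.389×10^14 m³ over 3.51×10^14 m² → Δh = 0.396 m.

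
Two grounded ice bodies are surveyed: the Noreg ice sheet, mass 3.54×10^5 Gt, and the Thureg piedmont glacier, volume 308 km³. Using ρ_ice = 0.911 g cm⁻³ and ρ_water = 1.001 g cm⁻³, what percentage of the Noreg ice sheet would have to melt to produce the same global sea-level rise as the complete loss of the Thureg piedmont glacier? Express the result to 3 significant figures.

≈ 0.0793 %

Equal sea-level rise means equal mass of meltwater, i.e. equal mass of ice lost.
Ice mass of Thureg: 2.806×10^14 kg; ice mass of Noreg: 3.540×10^17 kg.
Fraction required = 2.806×10^14 / 3.540×10^17 = 7.93×10^-4 → 0.0793 %.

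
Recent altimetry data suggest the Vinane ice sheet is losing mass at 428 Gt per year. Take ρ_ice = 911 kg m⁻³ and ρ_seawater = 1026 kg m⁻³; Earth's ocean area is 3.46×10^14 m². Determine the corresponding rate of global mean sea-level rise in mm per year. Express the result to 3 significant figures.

≈ 1.21 mm/yr

ρ_w = 1026 kg m⁻³. Annual water volume added = 428 Gt / ρ_w = 4.280×10^14 kg / 1026 kg m⁻³ = 4.172×10^11 m³.
Δh per year = 4.172×10^11 / 3.46×10^14 = 1.21×10^-3 m = 1.21 mm.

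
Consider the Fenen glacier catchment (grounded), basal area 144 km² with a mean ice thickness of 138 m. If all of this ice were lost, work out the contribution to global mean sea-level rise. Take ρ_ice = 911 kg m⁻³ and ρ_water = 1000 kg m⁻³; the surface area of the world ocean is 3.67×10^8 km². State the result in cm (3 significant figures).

≈ 4.93×10^-3 cm

Fenen: ice volume = 144 km² × 138 m = 19.87 km³; 19.87 × (911/1000) = 18.10 km³ of water.
Spread over 3.67×10^14 m² of ocean, Δh = 1.810×10^10 / 3.67×10^14 = 4.93×10^-5 m = 4.93×10^-3 cm.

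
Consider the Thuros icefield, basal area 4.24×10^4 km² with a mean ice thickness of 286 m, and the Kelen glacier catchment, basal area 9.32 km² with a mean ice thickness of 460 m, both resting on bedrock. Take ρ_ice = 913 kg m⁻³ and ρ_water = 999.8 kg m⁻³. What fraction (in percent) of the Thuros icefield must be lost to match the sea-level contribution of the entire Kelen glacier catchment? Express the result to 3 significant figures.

Equal sea-level rise means equal mass of meltwater, i.e. equal mass of ice lost.
Ice mass of Kelen: 3.914×10^12 kg; ice mass of Thuros: 1.107×10^16 kg.
Fraction required = 3.914×10^12 / 1.107×10^16 = 3.54×10^-4 → 0.0354 %.

≈ 0.0354 %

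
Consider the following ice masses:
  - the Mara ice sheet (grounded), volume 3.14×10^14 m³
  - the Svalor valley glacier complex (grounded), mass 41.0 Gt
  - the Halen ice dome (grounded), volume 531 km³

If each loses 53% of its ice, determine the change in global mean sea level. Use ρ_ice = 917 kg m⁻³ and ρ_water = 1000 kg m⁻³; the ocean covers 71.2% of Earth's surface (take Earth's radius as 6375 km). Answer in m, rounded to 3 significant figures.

Mara: 0.53 × 3.14×10^14 m³ × (917/1000) = 1.526×10^14 m³ of water.
Svalor: 0.53 × 41.0 Gt = 2.173×10^13 kg; dividing by ρ_w = 1000 kg m⁻³ gives 2.173×10^10 m³ of water.
Halen: 0.53 × 531 km³ × (917/1000) = 258.1 km³ of water.
Total added water ≈ 1.529×10^14 m³ over 3.64×10^14 m² → Δh = 0.420 m.

≈ 0.420 m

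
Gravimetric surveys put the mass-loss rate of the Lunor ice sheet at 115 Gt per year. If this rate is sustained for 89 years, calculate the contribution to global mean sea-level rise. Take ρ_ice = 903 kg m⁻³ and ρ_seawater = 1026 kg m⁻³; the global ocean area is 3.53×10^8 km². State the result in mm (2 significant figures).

Total mass lost = 115 Gt/yr × 89 yr = 1.024×10^4 Gt = 1.024×10^16 kg.
ρ_w = 1026 kg m⁻³, so water volume = 1.024×10^16 / 1026 = 9.976×10^12 m³.
Δh = 9.976×10^12 / 3.53×10^14 = 0.0283 m = 28 mm.

≈ 28 mm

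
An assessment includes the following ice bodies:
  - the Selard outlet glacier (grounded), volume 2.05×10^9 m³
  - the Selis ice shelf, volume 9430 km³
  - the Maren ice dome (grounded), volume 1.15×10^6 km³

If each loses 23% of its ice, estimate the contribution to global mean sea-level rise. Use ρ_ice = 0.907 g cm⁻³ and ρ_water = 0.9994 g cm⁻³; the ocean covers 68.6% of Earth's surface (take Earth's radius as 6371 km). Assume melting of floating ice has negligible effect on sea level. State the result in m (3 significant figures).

Selard: 0.23 × 2.05×10^9 m³ × (907/999.4) = 4.279×10^8 m³ of water.
The Selis ice shelf is floating and already displaces its own weight of water, so its melt adds essentially nothing to sea level.
Maren: 0.23 × 1.15×10^6 km³ × (907/999.4) = 2.400×10^5 km³ of water.
Total added water ≈ 2.400×10^14 m³ over 3.50×10^14 m² → Δh = 0.686 m.

≈ 0.686 m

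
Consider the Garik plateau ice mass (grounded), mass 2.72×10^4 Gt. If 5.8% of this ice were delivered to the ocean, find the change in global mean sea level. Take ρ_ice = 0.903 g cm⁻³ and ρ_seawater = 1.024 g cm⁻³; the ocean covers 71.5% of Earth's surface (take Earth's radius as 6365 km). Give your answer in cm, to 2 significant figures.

≈ 0.42 cm

Garik: 0.058 × 2.72×10^4 Gt = 1.578×10^15 kg; dividing by ρ_w = 1.024 g cm⁻³ = 1024 kg m⁻³ gives 1.541×10^12 m³ of water.
Spread over 3.64×10^14 m² of ocean, Δh = 1.541×10^12 / 3.64×10^14 = 4.23×10^-3 m = 0.42 cm.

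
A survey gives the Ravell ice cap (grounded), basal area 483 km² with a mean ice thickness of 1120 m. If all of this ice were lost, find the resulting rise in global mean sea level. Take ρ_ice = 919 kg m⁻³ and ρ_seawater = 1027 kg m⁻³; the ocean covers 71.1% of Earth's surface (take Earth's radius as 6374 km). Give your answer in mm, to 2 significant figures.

≈ 1.3 mm

Ravell: ice volume = 483 km² × 1120 m = 541.0 km³; 541.0 × (919/1027) = 484.1 km³ of water.
Spread over 3.63×10^14 m² of ocean, Δh = 4.841×10^11 / 3.63×10^14 = 1.33×10^-3 m = 1.3 mm.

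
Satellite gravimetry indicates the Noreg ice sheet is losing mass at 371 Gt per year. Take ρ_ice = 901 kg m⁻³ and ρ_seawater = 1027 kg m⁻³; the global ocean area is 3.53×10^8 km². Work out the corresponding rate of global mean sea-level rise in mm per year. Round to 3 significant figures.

≈ 1.02 mm/yr

ρ_w = 1027 kg m⁻³. Annual water volume added = 371 Gt / ρ_w = 3.710×10^14 kg / 1027 kg m⁻³ = 3.612×10^11 m³.
Δh per year = 3.612×10^11 / 3.53×10^14 = 1.02×10^-3 m = 1.02 mm.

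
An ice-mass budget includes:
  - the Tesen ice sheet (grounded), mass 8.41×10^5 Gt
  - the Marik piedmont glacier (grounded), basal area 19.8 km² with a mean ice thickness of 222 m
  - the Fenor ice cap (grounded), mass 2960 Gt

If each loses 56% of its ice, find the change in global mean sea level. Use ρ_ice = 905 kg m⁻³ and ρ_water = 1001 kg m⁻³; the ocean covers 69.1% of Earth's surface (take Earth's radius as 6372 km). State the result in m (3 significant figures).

≈ 1.34 m

Tesen: 0.56 × 8.41×10^5 Gt = 4.710×10^17 kg; dividing by ρ_w = 1001 kg m⁻³ gives 4.705×10^14 m³ of water.
Marik: ice volume = 19.8 km² × 222 m = 4.396 km³; 0.56 × 4.396 × (905/1001) = 2.225 km³ of water.
Fenor: 0.56 × 2960 Gt = 1.658×10^15 kg; dividing by ρ_w = 1001 kg m⁻³ gives 1.656×10^12 m³ of water.
Total added water ≈ 4.721×10^14 m³ over 3.53×10^14 m² → Δh = 1.34 m.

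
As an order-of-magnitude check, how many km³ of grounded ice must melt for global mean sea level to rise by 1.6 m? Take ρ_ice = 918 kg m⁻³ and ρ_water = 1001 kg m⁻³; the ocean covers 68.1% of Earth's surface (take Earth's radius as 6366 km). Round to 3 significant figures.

Required water volume = Δh × A = 1.6 m × 3.47×10^14 m² = 5.549×10^14 m³ = 5.549×10^5 km³.
Ice volume = water volume × ρ_w/ρ_ice = 5.549×10^5 × 1001/918 = 6.05×10^5 km³.

≈ 6.05×10^5 km³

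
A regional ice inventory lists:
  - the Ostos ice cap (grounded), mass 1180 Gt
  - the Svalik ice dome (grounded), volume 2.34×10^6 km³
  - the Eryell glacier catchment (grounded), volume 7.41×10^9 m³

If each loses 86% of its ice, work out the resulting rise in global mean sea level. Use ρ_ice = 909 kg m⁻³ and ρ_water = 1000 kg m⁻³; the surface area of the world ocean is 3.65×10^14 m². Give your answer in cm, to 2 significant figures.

≈ 500 cm

Ostos: 0.86 × 1180 Gt = 1.015×10^15 kg; dividing by ρ_w = 1000 kg m⁻³ gives 1.015×10^12 m³ of water.
Svalik: 0.86 × 2.34×10^6 km³ × (909/1000) = 1.829×10^6 km³ of water.
Eryell: 0.86 × 7.41×10^9 m³ × (909/1000) = 5.793×10^9 m³ of water.
Total added water ≈ 1.830×10^15 m³ over 3.65×10^14 m² → Δh = 5.01 m = 500 cm.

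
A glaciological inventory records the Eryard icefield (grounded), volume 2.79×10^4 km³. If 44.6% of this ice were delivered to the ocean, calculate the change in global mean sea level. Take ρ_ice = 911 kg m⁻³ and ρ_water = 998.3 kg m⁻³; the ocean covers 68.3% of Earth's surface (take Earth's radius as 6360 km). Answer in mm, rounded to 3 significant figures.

Eryard: 0.446 × 2.79×10^4 km³ × (911/998.3) = 1.136×10^4 km³ of water.
Spread over 3.47×10^14 m² of ocean, Δh = 1.136×10^13 / 3.47×10^14 = 0.0327 m = 32.7 mm.

≈ 32.7 mm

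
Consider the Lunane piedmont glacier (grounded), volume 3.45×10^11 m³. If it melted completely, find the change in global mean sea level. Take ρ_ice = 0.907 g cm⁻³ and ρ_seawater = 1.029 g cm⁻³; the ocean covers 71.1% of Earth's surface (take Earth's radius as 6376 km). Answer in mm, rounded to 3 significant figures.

≈ 0.837 mm

Lunane: 3.45×10^11 m³ × (907/1029) = 3.041×10^11 m³ of water.
Spread over 3.63×10^14 m² of ocean, Δh = 3.041×10^11 / 3.63×10^14 = 8.37×10^-4 m = 0.837 mm.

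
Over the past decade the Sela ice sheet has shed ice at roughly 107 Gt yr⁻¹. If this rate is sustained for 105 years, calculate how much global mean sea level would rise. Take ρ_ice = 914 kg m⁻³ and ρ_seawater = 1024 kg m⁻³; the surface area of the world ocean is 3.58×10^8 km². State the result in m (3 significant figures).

Total mass lost = 107 Gt/yr × 105 yr = 1.124×10^4 Gt = 1.124×10^16 kg.
ρ_w = 1024 kg m⁻³, so water volume = 1.124×10^16 / 1024 = 1.097×10^13 m³.
Δh = 1.097×10^13 / 3.58×10^14 = 0.0306 m.

≈ 0.0306 m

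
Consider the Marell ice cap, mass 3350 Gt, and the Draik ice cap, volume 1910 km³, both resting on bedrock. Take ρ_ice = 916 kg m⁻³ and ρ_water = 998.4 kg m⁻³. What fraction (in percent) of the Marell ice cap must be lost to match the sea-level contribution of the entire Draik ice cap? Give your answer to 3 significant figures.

Equal sea-level rise means equal mass of meltwater, i.e. equal mass of ice lost.
Ice mass of Draik: 1.750×10^15 kg; ice mass of Marell: 3.350×10^15 kg.
Fraction required = 1.750×10^15 / 3.350×10^15 = 0.522 → 52.2 %.

≈ 52.2 %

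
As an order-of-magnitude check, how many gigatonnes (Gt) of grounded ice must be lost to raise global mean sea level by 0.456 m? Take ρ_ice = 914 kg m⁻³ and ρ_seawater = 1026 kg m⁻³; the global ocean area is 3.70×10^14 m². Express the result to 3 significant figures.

Required water volume = Δh × A = 0.456 m × 3.70×10^14 m² = 1.687×10^14 m³.
ρ_w = 1026 kg m⁻³, so the mass of water = 1.687×10^14 m³ × 1026 kg m⁻³ = 1.731×10^17 kg = 1.73×10^5 Gt (and the same mass of ice, by conservation).

≈ 1.73×10^5 Gt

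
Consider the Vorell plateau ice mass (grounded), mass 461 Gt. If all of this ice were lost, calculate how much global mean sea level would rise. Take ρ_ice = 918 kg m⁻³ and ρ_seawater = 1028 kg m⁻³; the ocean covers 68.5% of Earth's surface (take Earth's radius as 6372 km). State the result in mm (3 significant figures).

≈ 1.28 mm

Vorell: 461 Gt = 4.610×10^14 kg; dividing by ρ_w = 1028 kg m⁻³ gives 4.484×10^11 m³ of water.
Spread over 3.50×10^14 m² of ocean, Δh = 4.484×10^11 / 3.50×10^14 = 1.28×10^-3 m = 1.28 mm.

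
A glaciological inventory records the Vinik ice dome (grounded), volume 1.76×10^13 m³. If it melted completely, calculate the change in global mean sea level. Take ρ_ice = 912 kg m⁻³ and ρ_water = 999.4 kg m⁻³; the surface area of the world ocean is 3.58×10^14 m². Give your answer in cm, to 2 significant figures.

Vinik: 1.76×10^13 m³ × (912/999.4) = 1.606×10^13 m³ of water.
Spread over 3.58×10^14 m² of ocean, Δh = 1.606×10^13 / 3.58×10^14 = 0.0449 m = 4.5 cm.

≈ 4.5 cm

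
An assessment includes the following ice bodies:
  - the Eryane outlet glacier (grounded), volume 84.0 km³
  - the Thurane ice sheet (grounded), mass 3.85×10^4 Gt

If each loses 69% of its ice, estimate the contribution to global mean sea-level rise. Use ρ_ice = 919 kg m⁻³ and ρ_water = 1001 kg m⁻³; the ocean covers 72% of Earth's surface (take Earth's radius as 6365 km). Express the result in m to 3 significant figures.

≈ 0.0725 m

Eryane: 0.69 × 84.0 km³ × (919/1001) = 53.21 km³ of water.
Thurane: 0.69 × 3.85×10^4 Gt = 2.656×10^16 kg; dividing by ρ_w = 1001 kg m⁻³ gives 2.654×10^13 m³ of water.
Total added water ≈ 2.659×10^13 m³ over 3.67×10^14 m² → Δh = 0.0725 m.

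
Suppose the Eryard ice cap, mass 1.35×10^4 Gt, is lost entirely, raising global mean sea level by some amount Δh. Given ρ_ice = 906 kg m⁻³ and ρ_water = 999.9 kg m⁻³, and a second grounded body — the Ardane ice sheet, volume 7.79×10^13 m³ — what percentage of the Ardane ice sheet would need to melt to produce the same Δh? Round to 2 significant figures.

≈ 19 %

Equal sea-level rise means equal mass of meltwater, i.e. equal mass of ice lost.
Ice mass of Eryard: 1.350×10^16 kg; ice mass of Ardane: 7.058×10^16 kg.
Fraction required = 1.350×10^16 / 7.058×10^16 = 0.191 → 19 %.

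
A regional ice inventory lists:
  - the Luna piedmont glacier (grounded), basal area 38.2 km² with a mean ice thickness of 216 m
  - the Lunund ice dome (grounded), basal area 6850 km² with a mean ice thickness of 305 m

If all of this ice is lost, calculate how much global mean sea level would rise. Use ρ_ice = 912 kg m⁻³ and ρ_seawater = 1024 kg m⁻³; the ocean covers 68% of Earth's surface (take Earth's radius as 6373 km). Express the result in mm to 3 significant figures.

≈ 5.38 mm

Luna: ice volume = 38.2 km² × 216 m = 8.251 km³; 8.251 × (912/1024) = 7.349 km³ of water.
Lunund: ice volume = 6850 km² × 305 m = 2089 km³; 2089 × (912/1024) = 1861 km³ of water.
Total added water ≈ 1.868×10^12 m³ over 3.47×10^14 m² → Δh = 5.38×10^-3 m = 5.38 mm.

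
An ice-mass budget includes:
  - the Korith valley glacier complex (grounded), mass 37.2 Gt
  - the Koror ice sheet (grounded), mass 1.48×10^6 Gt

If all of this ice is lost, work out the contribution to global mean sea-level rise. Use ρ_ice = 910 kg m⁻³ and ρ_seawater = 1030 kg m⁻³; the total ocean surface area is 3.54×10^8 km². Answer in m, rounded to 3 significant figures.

≈ 4.06 m

Korith: 37.2 Gt = 3.720×10^13 kg; dividing by ρ_w = 1030 kg m⁻³ gives 3.612×10^10 m³ of water.
Koror: 1.48×10^6 Gt = 1.480×10^18 kg; dividing by ρ_w = 1030 kg m⁻³ gives 1.437×10^15 m³ of water.
Total added water ≈ 1.437×10^15 m³ over 3.54×10^14 m² → Δh = 4.06 m.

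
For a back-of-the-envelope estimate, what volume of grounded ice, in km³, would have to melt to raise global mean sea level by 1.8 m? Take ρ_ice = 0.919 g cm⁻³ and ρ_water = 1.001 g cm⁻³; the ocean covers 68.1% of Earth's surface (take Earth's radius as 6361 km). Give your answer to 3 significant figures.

≈ 6.79×10^5 km³

Required water volume = Δh × A = 1.8 m × 3.46×10^14 m² = 6.233×10^14 m³ = 6.233×10^5 km³.
Ice volume = water volume × ρ_w/ρ_ice = 6.233×10^5 × 1001/919 = 6.79×10^5 km³.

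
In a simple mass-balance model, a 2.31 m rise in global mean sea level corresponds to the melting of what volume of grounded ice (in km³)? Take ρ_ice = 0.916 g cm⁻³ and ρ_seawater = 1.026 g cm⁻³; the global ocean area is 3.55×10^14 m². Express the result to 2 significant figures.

≈ 9.2×10^5 km³

Required water volume = Δh × A = 2.31 m × 3.55×10^14 m² = 8.200×10^14 m³ = 8.200×10^5 km³.
Ice volume = water volume × ρ_w/ρ_ice = 8.200×10^5 × 1026/916 = 9.2×10^5 km³.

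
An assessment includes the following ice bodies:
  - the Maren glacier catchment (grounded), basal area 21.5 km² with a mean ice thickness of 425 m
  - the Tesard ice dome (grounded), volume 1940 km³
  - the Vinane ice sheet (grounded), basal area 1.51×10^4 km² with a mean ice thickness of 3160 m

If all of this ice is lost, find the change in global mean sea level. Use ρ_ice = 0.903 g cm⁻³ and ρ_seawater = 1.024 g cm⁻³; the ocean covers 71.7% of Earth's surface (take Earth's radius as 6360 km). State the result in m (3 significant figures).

Maren: ice volume = 21.5 km² × 425 m = 9.137 km³; 9.137 × (903/1024) = 8.058 km³ of water.
Tesard: 1940 km³ × (903/1024) = 1711 km³ of water.
Vinane: ice volume = 1.51×10^4 km² × 3160 m = 4.772×10^4 km³; 4.772×10^4 × (903/1024) = 4.208×10^4 km³ of water.
Total added water ≈ 4.380×10^13 m³ over 3.64×10^14 m² → Δh = 0.120 m.

≈ 0.120 m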